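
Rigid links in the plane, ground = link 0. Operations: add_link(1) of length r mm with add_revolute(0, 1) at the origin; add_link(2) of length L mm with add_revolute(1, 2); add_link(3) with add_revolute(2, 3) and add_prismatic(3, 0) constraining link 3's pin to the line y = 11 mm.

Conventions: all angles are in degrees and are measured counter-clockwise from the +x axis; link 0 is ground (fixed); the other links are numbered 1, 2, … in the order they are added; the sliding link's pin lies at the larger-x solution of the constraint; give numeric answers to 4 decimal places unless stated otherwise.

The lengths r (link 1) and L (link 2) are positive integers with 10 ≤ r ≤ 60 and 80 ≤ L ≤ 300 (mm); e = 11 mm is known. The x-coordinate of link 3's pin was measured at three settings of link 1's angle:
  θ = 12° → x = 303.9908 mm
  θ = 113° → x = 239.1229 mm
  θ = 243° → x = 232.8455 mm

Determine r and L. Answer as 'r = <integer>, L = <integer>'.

constraint per measurement: (x − r cos θ)² + (r sin θ − e)² = L²
subtracting the θ₁ and θ₂ equations cancels the r² and L² terms:
r = (x₁² − x₂²) / (2[(x₁cos θ₁ + e sin θ₁) − (x₂cos θ₂ + e sin θ₂)]) = 46.0000 → r = 46
L² = (x₁ − r cos θ₁)² + (r sin θ₁ − e)² = 67080.9957 → L = 259.0000 → L = 259
check at θ₃=243°: x = 232.8455 (printed 232.8455) ✓

r = 46, L = 259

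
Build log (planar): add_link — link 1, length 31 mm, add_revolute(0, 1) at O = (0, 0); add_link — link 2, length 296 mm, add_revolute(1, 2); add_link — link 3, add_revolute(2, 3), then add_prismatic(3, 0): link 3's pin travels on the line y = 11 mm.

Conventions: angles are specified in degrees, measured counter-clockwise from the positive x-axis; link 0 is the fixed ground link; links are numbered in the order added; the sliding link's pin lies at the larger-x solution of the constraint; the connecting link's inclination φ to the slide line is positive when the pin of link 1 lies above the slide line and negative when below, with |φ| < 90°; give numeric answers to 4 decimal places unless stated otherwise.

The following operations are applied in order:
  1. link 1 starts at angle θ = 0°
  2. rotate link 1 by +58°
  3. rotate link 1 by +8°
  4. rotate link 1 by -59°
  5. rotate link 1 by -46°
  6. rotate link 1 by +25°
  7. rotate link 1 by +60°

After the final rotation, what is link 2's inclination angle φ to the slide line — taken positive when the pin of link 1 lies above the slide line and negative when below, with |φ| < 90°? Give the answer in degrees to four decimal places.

geometry: r = 31 mm, L = 296 mm, e = 11 mm; θ starts at 0°
rotate link 1 by +58°: θ ← 0° +58° = 58°
rotate link 1 by +8°: θ ← 58° +8° = 66°
rotate link 1 by -59°: θ ← 66° -59° = 7°
rotate link 1 by -46°: θ ← 7° -46° = -39°
rotate link 1 by +25°: θ ← -39° +25° = -14°
rotate link 1 by +60°: θ ← -14° +60° = 46°
h = r sin θ − e = 22.299534 − 11 = 11.299534
sin φ = h / L = 11.299534 / 296 = 0.03817410
φ = arcsin(0.03817410) = 2.187746°

2.1877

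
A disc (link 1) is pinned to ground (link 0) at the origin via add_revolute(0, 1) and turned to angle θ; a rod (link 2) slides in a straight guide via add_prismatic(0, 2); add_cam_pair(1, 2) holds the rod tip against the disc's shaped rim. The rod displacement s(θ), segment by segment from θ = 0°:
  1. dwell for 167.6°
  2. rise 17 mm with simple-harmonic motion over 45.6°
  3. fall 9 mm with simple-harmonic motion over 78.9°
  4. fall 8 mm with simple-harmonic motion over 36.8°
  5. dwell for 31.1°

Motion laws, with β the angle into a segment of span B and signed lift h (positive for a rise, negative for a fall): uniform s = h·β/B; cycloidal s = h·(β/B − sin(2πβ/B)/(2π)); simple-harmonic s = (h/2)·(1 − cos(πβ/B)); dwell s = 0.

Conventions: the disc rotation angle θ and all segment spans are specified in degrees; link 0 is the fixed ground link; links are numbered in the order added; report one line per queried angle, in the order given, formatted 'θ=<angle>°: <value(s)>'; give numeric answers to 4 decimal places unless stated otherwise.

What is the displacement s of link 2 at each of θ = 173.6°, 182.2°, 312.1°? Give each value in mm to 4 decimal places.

segment 1 (0° to 167.6°, dwell): s unchanged at 0.0000
θ = 173.6° falls in segment 2 (167.6° to 213.2°, simple-harmonic, h = 17): β = 173.6 − 167.6 = 6°, B = 45.6°; Δs = 17/2·(1 − cos(π·0.1316)) = 0.7159; s = 0.0000 + 0.7159 = 0.7159
θ = 182.2° falls in segment 2 (167.6° to 213.2°, simple-harmonic, h = 17): β = 182.2 − 167.6 = 14.6°, B = 45.6°; Δs = 17/2·(1 − cos(π·0.3202)) = 3.9494; s = 0.0000 + 3.9494 = 3.9494
segment 2 (167.6° to 213.2°, simple-harmonic, h = 17) is passed completely: s = 0.0000 + (17) = 17.0000
segment 3 (213.2° to 292.1°, simple-harmonic, h = -9) is passed completely: s = 17.0000 + (-9) = 8.0000
θ = 312.1° falls in segment 4 (292.1° to 328.9°, simple-harmonic, h = -8): β = 312.1 − 292.1 = 20°, B = 36.8°; Δs = -8/2·(1 − cos(π·0.5435)) = -4.5447; s = 8.0000 − 4.5447 = 3.4553

θ=173.6°: 0.7159
θ=182.2°: 3.9494
θ=312.1°: 3.4553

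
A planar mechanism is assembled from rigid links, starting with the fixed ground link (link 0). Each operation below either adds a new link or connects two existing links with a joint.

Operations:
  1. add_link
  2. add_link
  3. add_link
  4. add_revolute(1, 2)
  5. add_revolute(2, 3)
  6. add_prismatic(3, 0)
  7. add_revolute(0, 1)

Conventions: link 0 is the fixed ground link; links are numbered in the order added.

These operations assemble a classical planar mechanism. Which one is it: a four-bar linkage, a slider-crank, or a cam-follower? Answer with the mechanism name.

links: 4 (incl. ground); joints: 3 revolute, 1 prismatic, 0 higher (cam) pair, forming one closed loop
4 links, 3 revolutes + 1 prismatic in one loop → slider-crank

slider-crank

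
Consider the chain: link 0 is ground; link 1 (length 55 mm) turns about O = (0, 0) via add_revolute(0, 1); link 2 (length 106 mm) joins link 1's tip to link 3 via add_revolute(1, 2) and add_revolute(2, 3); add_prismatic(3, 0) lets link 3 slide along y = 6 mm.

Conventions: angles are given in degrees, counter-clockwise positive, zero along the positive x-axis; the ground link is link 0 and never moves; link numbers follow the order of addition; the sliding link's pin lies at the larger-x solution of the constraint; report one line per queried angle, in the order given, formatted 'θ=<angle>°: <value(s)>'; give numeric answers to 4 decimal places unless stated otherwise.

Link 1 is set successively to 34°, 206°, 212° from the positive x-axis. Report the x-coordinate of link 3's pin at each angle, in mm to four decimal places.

geometry: r = 55 mm, L = 106 mm, e = 6 mm
θ=34°: crank pin P = (r cos θ, r sin θ) = (45.597066, 30.755610)
θ=34°: h = r sin θ − e = 30.755610 − 6 = 24.755610
θ=34°: x = r cos θ + √(L² − h²) = 45.597066 + 103.068714 = 148.665780
θ=206°: crank pin P = (r cos θ, r sin θ) = (-49.433673, -24.110413)
θ=206°: h = r sin θ − e = -24.110413 − 6 = -30.110413
θ=206°: x = r cos θ + √(L² − h²) = -49.433673 + 101.633474 = 52.199801
θ=212°: crank pin P = (r cos θ, r sin θ) = (-46.642645, -29.145560)
θ=212°: h = r sin θ − e = -29.145560 − 6 = -35.145560
θ=212°: x = r cos θ + √(L² − h²) = -46.642645 + 100.003948 = 53.361303

θ=34°: 148.6658
θ=206°: 52.1998
θ=212°: 53.3613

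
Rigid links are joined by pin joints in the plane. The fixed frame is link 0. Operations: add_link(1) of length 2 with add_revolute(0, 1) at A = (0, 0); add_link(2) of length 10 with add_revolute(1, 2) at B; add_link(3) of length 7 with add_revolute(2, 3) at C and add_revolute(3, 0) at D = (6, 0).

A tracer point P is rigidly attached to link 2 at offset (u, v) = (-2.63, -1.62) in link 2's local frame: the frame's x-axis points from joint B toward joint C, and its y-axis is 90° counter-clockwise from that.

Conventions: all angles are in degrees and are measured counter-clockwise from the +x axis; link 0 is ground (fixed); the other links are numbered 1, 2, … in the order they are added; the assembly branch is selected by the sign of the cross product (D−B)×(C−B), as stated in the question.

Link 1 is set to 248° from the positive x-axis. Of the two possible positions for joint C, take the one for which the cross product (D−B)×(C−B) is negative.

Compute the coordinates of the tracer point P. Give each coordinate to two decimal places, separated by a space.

A=(0,0), D=(6.00,0)
B = A + 2.00·(cos248°, sin248°) = (-0.7492, -1.8544)
|BD| = 6.9993
circle(B,10.00) ∩ circle(D,7.00): a=7.1429, h=6.9985
  candidates: C₊=(4.2843,6.7865) cross=48.985; C₋=(7.9926,-6.7104) cross=-48.985
  branch - wants cross < 0 → take C=(7.9926,-6.7104) (cross=-48.985)
ex = (C−B)/|BC| = (0.8742,-0.4856); ey = (0.4856,0.8742)
P = B + -2.63·ex + -1.62·ey = (-3.8350,-1.9934)

-3.83 -1.99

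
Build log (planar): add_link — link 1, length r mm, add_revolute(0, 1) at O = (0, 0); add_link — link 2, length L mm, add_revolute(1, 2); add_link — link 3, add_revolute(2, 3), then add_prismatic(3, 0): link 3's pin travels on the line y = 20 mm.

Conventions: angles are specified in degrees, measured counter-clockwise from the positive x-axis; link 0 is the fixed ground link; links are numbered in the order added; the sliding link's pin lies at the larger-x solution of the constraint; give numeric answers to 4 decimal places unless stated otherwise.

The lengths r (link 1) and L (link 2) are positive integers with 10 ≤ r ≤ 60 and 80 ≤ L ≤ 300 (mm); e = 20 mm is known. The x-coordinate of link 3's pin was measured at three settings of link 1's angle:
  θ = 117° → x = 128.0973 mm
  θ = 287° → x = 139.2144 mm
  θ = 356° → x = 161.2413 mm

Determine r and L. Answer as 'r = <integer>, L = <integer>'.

constraint per measurement: (x − r cos θ)² + (r sin θ − e)² = L²
subtracting the θ₁ and θ₂ equations cancels the r² and L² terms:
r = (x₁² − x₂²) / (2[(x₁cos θ₁ + e sin θ₁) − (x₂cos θ₂ + e sin θ₂)]) = 24.0000 → r = 24
L² = (x₁ − r cos θ₁)² + (r sin θ₁ − e)² = 19320.9900 → L = 139.0000 → L = 139
check at θ₃=356°: x = 161.2413 (printed 161.2413) ✓

r = 24, L = 139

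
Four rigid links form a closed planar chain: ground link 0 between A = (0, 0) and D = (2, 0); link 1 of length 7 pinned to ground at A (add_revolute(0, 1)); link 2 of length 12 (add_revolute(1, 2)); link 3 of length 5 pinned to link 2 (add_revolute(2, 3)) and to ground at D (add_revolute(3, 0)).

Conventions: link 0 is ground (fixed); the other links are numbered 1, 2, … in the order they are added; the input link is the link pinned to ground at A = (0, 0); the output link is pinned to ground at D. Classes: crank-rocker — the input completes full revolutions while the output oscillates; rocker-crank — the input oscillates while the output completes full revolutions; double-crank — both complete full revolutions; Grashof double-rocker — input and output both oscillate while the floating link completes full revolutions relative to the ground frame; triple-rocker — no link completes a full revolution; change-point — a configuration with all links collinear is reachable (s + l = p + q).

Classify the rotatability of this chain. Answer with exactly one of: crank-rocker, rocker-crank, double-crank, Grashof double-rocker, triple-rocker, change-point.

lengths: ground=2, input=7, coupler=12, output=5
sorted: s=2 (shortest), l=12 (longest), p+q=12
s + l = 14 vs p + q = 12
s + l > p + q → non-Grashof → no link fully rotates → triple-rocker

triple-rocker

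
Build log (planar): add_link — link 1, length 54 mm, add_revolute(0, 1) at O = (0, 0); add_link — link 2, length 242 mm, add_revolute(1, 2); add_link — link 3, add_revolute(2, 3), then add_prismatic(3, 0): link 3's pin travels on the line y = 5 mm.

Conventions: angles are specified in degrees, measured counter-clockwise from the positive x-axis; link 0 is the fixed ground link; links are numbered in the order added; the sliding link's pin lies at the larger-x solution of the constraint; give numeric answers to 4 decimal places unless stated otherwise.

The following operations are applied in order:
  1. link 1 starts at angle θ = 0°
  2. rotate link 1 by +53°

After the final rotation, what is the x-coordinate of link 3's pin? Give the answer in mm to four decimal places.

geometry: r = 54 mm, L = 242 mm, e = 5 mm; θ starts at 0°
rotate link 1 by +53°: θ ← 0° +53° = 53°
crank pin P = (r cos θ, r sin θ) = (32.498011, 43.126318)
h = r sin θ − e = 43.126318 − 5 = 38.126318
x = r cos θ + √(L² − h²) = 32.498011 + 238.977790 = 271.475801

271.4758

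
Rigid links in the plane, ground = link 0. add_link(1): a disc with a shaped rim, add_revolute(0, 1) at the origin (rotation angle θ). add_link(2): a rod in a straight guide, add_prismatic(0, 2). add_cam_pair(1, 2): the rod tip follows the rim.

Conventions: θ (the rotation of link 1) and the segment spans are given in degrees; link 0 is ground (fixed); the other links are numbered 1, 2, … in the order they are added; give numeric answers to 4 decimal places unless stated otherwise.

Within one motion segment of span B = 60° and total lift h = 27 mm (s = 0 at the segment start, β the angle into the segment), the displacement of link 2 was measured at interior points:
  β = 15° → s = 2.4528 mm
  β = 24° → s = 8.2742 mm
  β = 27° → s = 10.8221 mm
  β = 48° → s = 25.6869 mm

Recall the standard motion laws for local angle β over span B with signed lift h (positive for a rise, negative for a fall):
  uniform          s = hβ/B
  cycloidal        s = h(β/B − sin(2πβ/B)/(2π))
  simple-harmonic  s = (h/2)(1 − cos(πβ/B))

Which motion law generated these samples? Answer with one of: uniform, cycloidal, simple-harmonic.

candidates at β/B = r: uniform s = h·r (linear in β); cycloidal s = h·(r − sin(2πr)/(2π)); simple-harmonic s = (h/2)(1 − cos(πr))
β=15°: printed 2.4528 | uniform 6.7500, cycloidal 2.4528, simple-harmonic 3.9541
β=24°: printed 8.2742 | uniform 10.8000, cycloidal 8.2742, simple-harmonic 9.3283
β=27°: printed 10.8221 | uniform 12.1500, cycloidal 10.8221, simple-harmonic 11.3881
β=48°: printed 25.6869 | uniform 21.6000, cycloidal 25.6869, simple-harmonic 24.4217
only one law matches every sample → cycloidal

cycloidal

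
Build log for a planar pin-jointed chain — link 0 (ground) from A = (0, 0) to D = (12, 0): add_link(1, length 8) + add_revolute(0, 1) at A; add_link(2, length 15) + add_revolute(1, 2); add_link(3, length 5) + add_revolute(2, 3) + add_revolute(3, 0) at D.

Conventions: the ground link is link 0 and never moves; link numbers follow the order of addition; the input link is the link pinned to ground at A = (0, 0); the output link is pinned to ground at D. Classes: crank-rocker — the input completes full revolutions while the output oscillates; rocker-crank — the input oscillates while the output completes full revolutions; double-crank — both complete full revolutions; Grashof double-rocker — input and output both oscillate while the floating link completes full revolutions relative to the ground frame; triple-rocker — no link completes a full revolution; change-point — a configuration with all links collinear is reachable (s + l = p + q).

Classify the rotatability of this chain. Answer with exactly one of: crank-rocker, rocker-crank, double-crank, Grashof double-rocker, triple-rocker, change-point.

lengths: ground=12, input=8, coupler=15, output=5
sorted: s=5 (shortest), l=15 (longest), p+q=20
s + l = 20 vs p + q = 20
s + l = p + q → change-point (collinear configuration reachable)

change-point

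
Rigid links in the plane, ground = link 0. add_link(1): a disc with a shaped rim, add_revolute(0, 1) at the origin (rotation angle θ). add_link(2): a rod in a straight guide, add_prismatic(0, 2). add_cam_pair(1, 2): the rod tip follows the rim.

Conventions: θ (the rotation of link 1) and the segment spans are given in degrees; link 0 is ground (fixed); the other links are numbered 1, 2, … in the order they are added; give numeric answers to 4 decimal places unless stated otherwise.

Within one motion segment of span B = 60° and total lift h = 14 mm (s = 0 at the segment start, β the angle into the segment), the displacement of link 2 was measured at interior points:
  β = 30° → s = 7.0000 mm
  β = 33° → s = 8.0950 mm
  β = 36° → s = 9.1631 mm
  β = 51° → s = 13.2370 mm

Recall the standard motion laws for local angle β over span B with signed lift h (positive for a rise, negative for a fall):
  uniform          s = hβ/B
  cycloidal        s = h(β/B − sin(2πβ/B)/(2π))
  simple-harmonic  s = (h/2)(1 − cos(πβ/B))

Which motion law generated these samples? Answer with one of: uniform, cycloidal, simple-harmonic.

candidates at β/B = r: uniform s = h·r (linear in β); cycloidal s = h·(r − sin(2πr)/(2π)); simple-harmonic s = (h/2)(1 − cos(πr))
β=30°: printed 7.0000 | uniform 7.0000, cycloidal 7.0000, simple-harmonic 7.0000
β=33°: printed 8.0950 | uniform 7.7000, cycloidal 8.3885, simple-harmonic 8.0950
β=36°: printed 9.1631 | uniform 8.4000, cycloidal 9.7097, simple-harmonic 9.1631
β=51°: printed 13.2370 | uniform 11.9000, cycloidal 13.7026, simple-harmonic 13.2370
only one law matches every sample → simple-harmonic

simple-harmonic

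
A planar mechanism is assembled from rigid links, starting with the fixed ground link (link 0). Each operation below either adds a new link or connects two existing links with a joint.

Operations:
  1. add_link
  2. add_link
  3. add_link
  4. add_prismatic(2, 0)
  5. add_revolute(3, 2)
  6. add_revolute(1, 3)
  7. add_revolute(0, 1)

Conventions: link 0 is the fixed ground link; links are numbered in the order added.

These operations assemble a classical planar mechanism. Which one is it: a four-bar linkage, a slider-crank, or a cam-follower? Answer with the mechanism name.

links: 4 (incl. ground); joints: 3 revolute, 1 prismatic, 0 higher (cam) pair, forming one closed loop
4 links, 3 revolutes + 1 prismatic in one loop → slider-crank

slider-crank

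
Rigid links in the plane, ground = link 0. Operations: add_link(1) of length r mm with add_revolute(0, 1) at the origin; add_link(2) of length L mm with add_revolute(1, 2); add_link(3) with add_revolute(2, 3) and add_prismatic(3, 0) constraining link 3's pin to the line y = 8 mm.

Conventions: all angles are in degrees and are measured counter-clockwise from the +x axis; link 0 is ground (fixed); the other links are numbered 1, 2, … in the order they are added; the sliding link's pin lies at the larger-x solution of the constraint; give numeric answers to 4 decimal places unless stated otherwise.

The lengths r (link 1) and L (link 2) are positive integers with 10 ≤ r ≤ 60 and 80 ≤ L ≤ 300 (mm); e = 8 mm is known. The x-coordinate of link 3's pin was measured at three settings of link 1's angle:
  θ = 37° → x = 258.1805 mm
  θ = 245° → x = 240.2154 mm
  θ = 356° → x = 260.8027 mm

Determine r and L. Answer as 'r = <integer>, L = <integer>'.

constraint per measurement: (x − r cos θ)² + (r sin θ − e)² = L²
subtracting the θ₁ and θ₂ equations cancels the r² and L² terms:
r = (x₁² − x₂²) / (2[(x₁cos θ₁ + e sin θ₁) − (x₂cos θ₂ + e sin θ₂)]) = 14.0000 → r = 14
L² = (x₁ − r cos θ₁)² + (r sin θ₁ − e)² = 61008.9848 → L = 247.0000 → L = 247
check at θ₃=356°: x = 260.8027 (printed 260.8027) ✓

r = 14, L = 247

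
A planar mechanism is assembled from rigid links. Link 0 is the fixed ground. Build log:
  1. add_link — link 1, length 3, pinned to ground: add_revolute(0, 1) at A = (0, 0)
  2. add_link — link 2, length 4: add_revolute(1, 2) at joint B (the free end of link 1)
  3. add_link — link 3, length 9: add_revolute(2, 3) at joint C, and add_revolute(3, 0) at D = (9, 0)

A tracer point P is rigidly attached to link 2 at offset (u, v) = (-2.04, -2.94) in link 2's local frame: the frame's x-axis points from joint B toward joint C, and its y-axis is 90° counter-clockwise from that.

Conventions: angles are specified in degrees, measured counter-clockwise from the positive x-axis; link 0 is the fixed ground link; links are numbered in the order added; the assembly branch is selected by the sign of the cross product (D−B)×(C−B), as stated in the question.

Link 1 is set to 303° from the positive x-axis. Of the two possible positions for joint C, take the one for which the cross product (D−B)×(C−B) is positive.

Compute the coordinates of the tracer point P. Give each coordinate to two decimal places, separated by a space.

A=(0,0), D=(9.00,0)
B = A + 3.00·(cos303°, sin303°) = (1.6339, -2.5160)
|BD| = 7.7839
circle(B,4.00) ∩ circle(D,9.00): a=-0.2833, h=3.9900
  candidates: C₊=(0.0761,1.1682) cross=31.058; C₋=(2.6555,-6.3834) cross=-31.058
  branch + wants cross > 0 → take C=(0.0761,1.1682) (cross=31.058)
ex = (C−B)/|BC| = (-0.3894,0.9210); ey = (-0.9210,-0.3894)
P = B + -2.04·ex + -2.94·ey = (5.1363,-3.2500)

5.14 -3.25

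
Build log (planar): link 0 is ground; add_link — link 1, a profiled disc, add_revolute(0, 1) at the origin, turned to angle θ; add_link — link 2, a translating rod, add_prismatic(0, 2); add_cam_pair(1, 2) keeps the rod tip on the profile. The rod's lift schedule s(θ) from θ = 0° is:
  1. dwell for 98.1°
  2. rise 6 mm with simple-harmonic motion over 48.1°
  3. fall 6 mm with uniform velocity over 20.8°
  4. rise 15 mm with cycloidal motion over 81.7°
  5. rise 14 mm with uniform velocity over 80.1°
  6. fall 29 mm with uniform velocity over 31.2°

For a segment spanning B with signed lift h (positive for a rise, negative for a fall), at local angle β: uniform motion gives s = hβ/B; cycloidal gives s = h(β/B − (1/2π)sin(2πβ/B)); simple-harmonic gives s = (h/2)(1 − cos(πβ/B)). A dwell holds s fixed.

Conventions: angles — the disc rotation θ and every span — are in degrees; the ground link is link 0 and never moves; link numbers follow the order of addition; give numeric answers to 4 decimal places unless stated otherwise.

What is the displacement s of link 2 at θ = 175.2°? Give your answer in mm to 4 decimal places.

seg 1 [0°–98.1°] dwell: s stays 0.0000
seg 2 [98.1°–146.2°] simple-harmonic, h=6: full span → s += 6 → s = 6.0000
seg 3 [146.2°–167°] uniform, h=-6: full span → s += -6 → s = 0.0000
seg 4 [167°–248.7°] cycloidal, h=15: θ=175.2° here. β=8.2, B=81.7. 15·(0.1004 − sin(2π·0.1004)/(2π)) = 0.0978 → s = 0.0978

0.0978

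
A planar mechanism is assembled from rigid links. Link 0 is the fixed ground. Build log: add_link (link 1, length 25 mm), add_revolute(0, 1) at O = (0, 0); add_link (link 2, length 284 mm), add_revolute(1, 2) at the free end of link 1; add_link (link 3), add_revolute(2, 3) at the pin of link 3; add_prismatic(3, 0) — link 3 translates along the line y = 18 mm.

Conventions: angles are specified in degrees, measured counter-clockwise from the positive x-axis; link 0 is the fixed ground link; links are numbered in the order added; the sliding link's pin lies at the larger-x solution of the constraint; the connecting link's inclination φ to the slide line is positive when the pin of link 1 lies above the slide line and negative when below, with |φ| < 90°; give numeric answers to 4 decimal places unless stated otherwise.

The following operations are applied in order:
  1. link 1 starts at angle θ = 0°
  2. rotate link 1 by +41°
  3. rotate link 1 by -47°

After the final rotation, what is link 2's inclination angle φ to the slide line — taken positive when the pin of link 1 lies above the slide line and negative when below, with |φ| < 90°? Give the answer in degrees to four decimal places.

geometry: r = 25 mm, L = 284 mm, e = 18 mm; θ starts at 0°
rotate link 1 by +41°: θ ← 0° +41° = 41°
rotate link 1 by -47°: θ ← 41° -47° = -6°
h = r sin θ − e = -2.613212 − 18 = -20.613212
sin φ = h / L = -20.613212 / 284 = -0.07258173
φ = arcsin(-0.07258173) = -4.162287°

-4.1623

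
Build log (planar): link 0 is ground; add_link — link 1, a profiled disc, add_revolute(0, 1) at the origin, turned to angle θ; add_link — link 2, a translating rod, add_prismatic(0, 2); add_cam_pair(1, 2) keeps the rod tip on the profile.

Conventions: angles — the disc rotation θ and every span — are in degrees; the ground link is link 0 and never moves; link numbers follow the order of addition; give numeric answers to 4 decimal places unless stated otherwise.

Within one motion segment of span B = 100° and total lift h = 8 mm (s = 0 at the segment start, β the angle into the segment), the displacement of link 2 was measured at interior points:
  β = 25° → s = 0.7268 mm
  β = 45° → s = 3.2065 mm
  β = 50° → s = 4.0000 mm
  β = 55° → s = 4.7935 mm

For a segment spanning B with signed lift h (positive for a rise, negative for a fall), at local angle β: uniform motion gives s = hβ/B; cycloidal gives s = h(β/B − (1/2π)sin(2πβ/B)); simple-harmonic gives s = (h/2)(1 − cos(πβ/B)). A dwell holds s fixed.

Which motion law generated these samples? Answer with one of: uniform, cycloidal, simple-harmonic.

candidates at β/B = r: uniform s = h·r (linear in β); cycloidal s = h·(r − sin(2πr)/(2π)); simple-harmonic s = (h/2)(1 − cos(πr))
β=25°: printed 0.7268 | uniform 2.0000, cycloidal 0.7268, simple-harmonic 1.1716
β=45°: printed 3.2065 | uniform 3.6000, cycloidal 3.2065, simple-harmonic 3.3743
β=50°: printed 4.0000 | uniform 4.0000, cycloidal 4.0000, simple-harmonic 4.0000
β=55°: printed 4.7935 | uniform 4.4000, cycloidal 4.7935, simple-harmonic 4.6257
only one law matches every sample → cycloidal

cycloidal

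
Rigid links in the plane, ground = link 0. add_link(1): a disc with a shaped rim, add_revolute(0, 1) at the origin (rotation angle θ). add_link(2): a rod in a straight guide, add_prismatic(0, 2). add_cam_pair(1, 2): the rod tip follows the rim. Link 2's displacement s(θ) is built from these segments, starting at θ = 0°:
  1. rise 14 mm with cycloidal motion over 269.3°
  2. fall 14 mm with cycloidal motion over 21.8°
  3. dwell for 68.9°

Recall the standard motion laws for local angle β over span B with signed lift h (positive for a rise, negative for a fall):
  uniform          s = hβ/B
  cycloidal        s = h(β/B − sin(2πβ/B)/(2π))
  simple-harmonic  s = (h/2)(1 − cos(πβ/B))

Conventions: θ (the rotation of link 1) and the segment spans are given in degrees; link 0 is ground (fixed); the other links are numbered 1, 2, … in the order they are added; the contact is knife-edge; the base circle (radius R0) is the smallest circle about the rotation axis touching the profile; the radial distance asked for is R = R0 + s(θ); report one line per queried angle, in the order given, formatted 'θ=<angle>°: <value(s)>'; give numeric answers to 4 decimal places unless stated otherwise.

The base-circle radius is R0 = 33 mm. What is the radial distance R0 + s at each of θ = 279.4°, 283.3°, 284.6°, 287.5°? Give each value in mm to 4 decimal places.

segment 1 (0° to 269.3°, cycloidal, h = 14) is passed completely: s = 0.0000 + (14) = 14.0000
θ = 279.4° falls in segment 2 (269.3° to 291.1°, cycloidal, h = -14): β = 279.4 − 269.3 = 10.1°, B = 21.8°; Δs = -14·(0.4633 − sin(2π·0.4633)/(2π)) = -5.9770; s = 14.0000 − 5.9770 = 8.0230
θ = 283.3° falls in segment 2 (269.3° to 291.1°, cycloidal, h = -14): β = 283.3 − 269.3 = 14°, B = 21.8°; Δs = -14·(0.6422 − sin(2π·0.6422)/(2π)) = -10.7271; s = 14.0000 − 10.7271 = 3.2729
θ = 284.6° falls in segment 2 (269.3° to 291.1°, cycloidal, h = -14): β = 284.6 − 269.3 = 15.3°, B = 21.8°; Δs = -14·(0.7018 − sin(2π·0.7018)/(2π)) = -11.9526; s = 14.0000 − 11.9526 = 2.0474
θ = 287.5° falls in segment 2 (269.3° to 291.1°, cycloidal, h = -14): β = 287.5 − 269.3 = 18.2°, B = 21.8°; Δs = -14·(0.8349 − sin(2π·0.8349)/(2π)) = -13.6069; s = 14.0000 − 13.6069 = 0.3931
θ=279.4°: R = R0 + s = 33 + 8.0230 = 41.0230
θ=283.3°: R = R0 + s = 33 + 3.2729 = 36.2729
θ=284.6°: R = R0 + s = 33 + 2.0474 = 35.0474
θ=287.5°: R = R0 + s = 33 + 0.3931 = 33.3931

θ=279.4°: 41.0230
θ=283.3°: 36.2729
θ=284.6°: 35.0474
θ=287.5°: 33.3931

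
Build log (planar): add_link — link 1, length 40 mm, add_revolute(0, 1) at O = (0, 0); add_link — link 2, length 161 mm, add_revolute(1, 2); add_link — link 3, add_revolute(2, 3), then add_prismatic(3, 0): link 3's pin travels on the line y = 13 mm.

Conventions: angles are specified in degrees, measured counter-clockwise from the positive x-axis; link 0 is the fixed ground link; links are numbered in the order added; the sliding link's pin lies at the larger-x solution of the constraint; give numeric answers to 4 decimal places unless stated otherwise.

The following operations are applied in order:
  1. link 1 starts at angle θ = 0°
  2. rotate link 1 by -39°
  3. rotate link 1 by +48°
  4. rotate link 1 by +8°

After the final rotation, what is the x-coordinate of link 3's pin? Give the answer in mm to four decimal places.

geometry: r = 40 mm, L = 161 mm, e = 13 mm; θ starts at 0°
rotate link 1 by -39°: θ ← 0° -39° = -39°
rotate link 1 by +48°: θ ← -39° +48° = 9°
rotate link 1 by +8°: θ ← 9° +8° = 17°
crank pin P = (r cos θ, r sin θ) = (38.252190, 11.694868)
h = r sin θ − e = 11.694868 − 13 = -1.305132
x = r cos θ + √(L² − h²) = 38.252190 + 160.994710 = 199.246900

199.2469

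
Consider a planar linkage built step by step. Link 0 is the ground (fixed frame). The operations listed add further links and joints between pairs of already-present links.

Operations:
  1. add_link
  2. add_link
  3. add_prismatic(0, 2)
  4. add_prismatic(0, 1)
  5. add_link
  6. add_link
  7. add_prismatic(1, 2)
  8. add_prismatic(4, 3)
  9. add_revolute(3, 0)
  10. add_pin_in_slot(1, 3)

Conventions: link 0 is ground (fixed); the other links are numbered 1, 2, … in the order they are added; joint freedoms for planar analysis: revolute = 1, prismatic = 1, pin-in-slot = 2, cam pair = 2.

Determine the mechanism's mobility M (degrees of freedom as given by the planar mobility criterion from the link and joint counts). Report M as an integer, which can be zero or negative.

link 0 = ground. State L|J1|J2 = 1|0|0
+link1  2|0|0
+link2  3|0|0
P(0,2) f=1→J1  3|1|0
P(0,1) f=1→J1  3|2|0
+link3  4|2|0
+link4  5|2|0
P(1,2) f=1→J1  5|3|0
P(4,3) f=1→J1  5|4|0
R(3,0) f=1→J1  5|5|0
PS(1,3) f=2→J2  5|5|1
M = 3(5−1)−2·5−1 = 12−10−1 = 1

M = 1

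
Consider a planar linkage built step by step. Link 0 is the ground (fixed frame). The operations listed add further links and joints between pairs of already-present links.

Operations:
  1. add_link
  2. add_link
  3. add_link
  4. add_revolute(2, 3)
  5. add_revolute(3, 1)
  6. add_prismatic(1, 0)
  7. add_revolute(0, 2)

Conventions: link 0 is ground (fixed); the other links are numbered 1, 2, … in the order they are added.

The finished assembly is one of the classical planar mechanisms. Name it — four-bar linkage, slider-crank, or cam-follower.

links: 4 (incl. ground); joints: 3 revolute, 1 prismatic, 0 higher (cam) pair, forming one closed loop
4 links, 3 revolutes + 1 prismatic in one loop → slider-crank

slider-crank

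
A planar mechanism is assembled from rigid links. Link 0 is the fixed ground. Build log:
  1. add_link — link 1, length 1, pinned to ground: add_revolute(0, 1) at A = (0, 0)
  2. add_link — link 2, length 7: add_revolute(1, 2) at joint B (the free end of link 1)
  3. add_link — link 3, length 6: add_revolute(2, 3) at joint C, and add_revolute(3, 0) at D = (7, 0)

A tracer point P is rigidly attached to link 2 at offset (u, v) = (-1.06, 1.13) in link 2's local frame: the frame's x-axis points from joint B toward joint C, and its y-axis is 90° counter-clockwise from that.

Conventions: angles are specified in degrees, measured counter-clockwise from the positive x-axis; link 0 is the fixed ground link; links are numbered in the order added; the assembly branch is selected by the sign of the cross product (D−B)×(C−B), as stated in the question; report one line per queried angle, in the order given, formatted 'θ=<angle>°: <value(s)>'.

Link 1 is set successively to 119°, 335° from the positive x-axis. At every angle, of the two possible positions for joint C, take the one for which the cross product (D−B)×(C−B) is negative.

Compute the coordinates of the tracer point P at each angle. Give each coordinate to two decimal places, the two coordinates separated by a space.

A=(0,0), D=(7.00,0)
θ=119°: B = A + 1.00·(cos119°, sin119°) = (-0.4848, 0.8746)
θ=119°: |BD| = 7.5357
θ=119°: circle(B,7.00) ∩ circle(D,6.00): a=4.6304, h=5.2497
θ=119°:   candidates: C₊=(4.7236,5.5514) cross=39.560; C₋=(3.5050,-4.8770) cross=-39.560
θ=119°:   branch - wants cross < 0 → take C=(3.5050,-4.8770) (cross=-39.560)
θ=119°: ex = (C−B)/|BC| = (0.5700,-0.8217); ey = (0.8217,0.5700)
θ=119°: P = B + -1.06·ex + 1.13·ey = (-0.1605,2.3897)
θ=335°: B = A + 1.00·(cos335°, sin335°) = (0.9063, -0.4226)
θ=335°: |BD| = 6.1083
θ=335°: circle(B,7.00) ∩ circle(D,6.00): a=4.1183, h=5.6604
θ=335°:   candidates: C₊=(4.6231,5.5091) cross=34.575; C₋=(5.4063,-5.7845) cross=-34.575
θ=335°:   branch - wants cross < 0 → take C=(5.4063,-5.7845) (cross=-34.575)
θ=335°: ex = (C−B)/|BC| = (0.6429,-0.7660); ey = (0.7660,0.6429)
θ=335°: P = B + -1.06·ex + 1.13·ey = (1.0904,1.1158)

θ=119°: -0.16 2.39
θ=335°: 1.09 1.12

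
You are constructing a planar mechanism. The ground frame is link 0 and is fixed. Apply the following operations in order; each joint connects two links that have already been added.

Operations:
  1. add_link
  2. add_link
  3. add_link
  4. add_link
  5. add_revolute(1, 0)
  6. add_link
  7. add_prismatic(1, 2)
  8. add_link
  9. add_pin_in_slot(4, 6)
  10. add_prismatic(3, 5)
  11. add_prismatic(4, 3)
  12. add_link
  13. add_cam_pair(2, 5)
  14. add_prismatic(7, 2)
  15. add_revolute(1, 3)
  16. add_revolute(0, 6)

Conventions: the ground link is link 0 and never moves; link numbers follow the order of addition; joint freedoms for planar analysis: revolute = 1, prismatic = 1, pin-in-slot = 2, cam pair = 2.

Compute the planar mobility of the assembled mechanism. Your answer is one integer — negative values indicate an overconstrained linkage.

link 0 = ground. State L|J1|J2 = 1|0|0
+link1  2|0|0
+link2  3|0|0
+link3  4|0|0
+link4  5|0|0
R(1,0) f=1→J1  5|1|0
+link5  6|1|0
P(1,2) f=1→J1  6|2|0
+link6  7|2|0
PS(4,6) f=2→J2  7|2|1
P(3,5) f=1→J1  7|3|1
P(4,3) f=1→J1  7|4|1
+link7  8|4|1
C(2,5) f=2→J2  8|4|2
P(7,2) f=1→J1  8|5|2
R(1,3) f=1→J1  8|6|2
R(0,6) f=1→J1  8|7|2
M = 3(8−1)−2·7−2 = 21−14−2 = 5

M = 5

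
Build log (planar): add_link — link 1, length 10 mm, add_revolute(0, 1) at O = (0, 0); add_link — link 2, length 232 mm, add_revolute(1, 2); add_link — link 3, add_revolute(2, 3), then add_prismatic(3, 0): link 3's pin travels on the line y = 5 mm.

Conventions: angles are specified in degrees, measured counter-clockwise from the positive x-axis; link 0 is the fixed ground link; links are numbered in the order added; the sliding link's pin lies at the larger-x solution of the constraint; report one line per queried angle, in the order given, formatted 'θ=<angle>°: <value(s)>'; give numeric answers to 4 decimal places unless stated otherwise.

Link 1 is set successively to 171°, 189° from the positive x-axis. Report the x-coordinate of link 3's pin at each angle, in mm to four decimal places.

geometry: r = 10 mm, L = 232 mm, e = 5 mm
θ=171°: crank pin P = (r cos θ, r sin θ) = (-9.876883, 1.564345)
θ=171°: h = r sin θ − e = 1.564345 − 5 = -3.435655
θ=171°: x = r cos θ + √(L² − h²) = -9.876883 + 231.974560 = 222.097676
θ=189°: crank pin P = (r cos θ, r sin θ) = (-9.876883, -1.564345)
θ=189°: h = r sin θ − e = -1.564345 − 5 = -6.564345
θ=189°: x = r cos θ + √(L² − h²) = -9.876883 + 231.907114 = 222.030230

θ=171°: 222.0977
θ=189°: 222.0302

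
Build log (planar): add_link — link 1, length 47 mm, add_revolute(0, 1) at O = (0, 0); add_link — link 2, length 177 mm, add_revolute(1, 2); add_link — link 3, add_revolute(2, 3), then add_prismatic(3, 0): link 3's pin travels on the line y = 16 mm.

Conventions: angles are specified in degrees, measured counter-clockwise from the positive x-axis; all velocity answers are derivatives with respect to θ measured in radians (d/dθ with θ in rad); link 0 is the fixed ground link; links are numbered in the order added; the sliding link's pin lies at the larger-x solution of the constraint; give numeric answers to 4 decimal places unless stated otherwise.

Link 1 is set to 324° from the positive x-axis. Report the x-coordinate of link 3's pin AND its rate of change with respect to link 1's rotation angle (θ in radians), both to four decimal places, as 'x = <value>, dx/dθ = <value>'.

geometry: r = 47 mm, L = 177 mm, e = 16 mm
crank pin P = (r cos θ, r sin θ) = (38.023799, -27.625907)
h = r sin θ − e = -27.625907 − 16 = -43.625907
x = r cos θ + √(L² − h²) = 38.023799 + 171.539442 = 209.563241
dx/dθ = −r sin θ − h·r cos θ/√(L² − h²) (θ in radians; h = -43.625907) = 37.296118

x = 209.5632, dx/dθ = 37.2961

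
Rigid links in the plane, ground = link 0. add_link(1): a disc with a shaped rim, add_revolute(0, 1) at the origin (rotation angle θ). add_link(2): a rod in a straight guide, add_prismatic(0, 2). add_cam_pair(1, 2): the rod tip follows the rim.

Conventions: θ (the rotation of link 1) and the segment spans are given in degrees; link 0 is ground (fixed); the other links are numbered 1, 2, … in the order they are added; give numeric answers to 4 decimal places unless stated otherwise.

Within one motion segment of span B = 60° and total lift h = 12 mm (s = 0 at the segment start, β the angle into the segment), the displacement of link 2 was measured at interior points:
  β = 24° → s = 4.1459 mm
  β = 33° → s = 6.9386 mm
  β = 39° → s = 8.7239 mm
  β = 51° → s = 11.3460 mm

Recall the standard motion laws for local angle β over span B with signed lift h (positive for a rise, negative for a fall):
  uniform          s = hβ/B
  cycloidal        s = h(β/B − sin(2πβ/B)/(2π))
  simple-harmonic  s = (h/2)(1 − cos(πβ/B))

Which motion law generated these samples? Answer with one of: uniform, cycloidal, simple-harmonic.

candidates at β/B = r: uniform s = h·r (linear in β); cycloidal s = h·(r − sin(2πr)/(2π)); simple-harmonic s = (h/2)(1 − cos(πr))
β=24°: printed 4.1459 | uniform 4.8000, cycloidal 3.6774, simple-harmonic 4.1459
β=33°: printed 6.9386 | uniform 6.6000, cycloidal 7.1902, simple-harmonic 6.9386
β=39°: printed 8.7239 | uniform 7.8000, cycloidal 9.3451, simple-harmonic 8.7239
β=51°: printed 11.3460 | uniform 10.2000, cycloidal 11.7451, simple-harmonic 11.3460
only one law matches every sample → simple-harmonic

simple-harmonic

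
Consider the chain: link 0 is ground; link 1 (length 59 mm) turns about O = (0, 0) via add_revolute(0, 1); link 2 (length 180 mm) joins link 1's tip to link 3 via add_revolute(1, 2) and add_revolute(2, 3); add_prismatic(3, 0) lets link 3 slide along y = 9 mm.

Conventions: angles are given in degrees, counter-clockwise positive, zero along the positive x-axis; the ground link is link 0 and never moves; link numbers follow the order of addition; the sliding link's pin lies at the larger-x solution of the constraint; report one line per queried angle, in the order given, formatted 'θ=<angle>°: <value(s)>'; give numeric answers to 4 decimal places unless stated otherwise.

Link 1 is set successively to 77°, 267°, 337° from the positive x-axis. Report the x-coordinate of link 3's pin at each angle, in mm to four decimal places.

geometry: r = 59 mm, L = 180 mm, e = 9 mm
θ=77°: crank pin P = (r cos θ, r sin θ) = (13.272112, 57.487834)
θ=77°: h = r sin θ − e = 57.487834 − 9 = 48.487834
θ=77°: x = r cos θ + √(L² − h²) = 13.272112 + 173.346272 = 186.618384
θ=267°: crank pin P = (r cos θ, r sin θ) = (-3.087821, -58.919143)
θ=267°: h = r sin θ − e = -58.919143 − 9 = -67.919143
θ=267°: x = r cos θ + √(L² − h²) = -3.087821 + 166.694301 = 163.606480
θ=337°: crank pin P = (r cos θ, r sin θ) = (54.309786, -23.053137)
θ=337°: h = r sin θ − e = -23.053137 − 9 = -32.053137
θ=337°: x = r cos θ + √(L² − h²) = 54.309786 + 177.123111 = 231.432897

θ=77°: 186.6184
θ=267°: 163.6065
θ=337°: 231.4329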